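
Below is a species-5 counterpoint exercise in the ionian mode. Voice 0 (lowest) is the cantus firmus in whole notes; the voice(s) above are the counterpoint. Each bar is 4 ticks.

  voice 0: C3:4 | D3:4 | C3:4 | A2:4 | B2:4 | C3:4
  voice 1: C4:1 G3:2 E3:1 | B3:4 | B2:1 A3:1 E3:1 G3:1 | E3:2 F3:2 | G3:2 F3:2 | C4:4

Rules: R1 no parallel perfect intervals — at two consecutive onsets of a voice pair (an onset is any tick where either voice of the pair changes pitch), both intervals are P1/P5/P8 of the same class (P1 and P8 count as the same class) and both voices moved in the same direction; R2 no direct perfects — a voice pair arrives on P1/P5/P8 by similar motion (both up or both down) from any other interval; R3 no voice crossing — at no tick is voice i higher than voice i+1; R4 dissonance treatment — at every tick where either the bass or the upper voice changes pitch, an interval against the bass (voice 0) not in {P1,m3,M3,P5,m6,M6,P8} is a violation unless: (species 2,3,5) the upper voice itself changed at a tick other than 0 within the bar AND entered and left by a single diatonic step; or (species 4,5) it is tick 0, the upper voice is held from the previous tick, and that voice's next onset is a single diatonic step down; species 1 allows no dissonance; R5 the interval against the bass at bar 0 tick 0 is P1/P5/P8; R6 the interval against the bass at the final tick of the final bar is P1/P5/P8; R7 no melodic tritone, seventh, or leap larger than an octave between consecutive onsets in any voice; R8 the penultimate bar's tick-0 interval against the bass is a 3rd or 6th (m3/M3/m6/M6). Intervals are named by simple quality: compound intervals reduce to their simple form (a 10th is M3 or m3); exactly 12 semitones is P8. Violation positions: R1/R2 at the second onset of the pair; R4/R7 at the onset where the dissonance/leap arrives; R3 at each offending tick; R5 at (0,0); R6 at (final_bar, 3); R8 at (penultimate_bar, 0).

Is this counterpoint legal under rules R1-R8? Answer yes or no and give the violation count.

bar 0: v0=C3 v1=C4 (P8)
bar 1: v0=D3 v1=B3 (M6)
bar 2: v0=C3 v1=B2 (m2)
bar 3: v0=A2 v1=E3 (P5)
bar 4: v0=B2 v1=G3 (m6)
bar 5: v0=C3 v1=C4 (P8)
  R3 @ bar2.0: C3 above B2
  R4 @ bar2.0: C3/B2 m2 untreated
  R7 @ bar2.1: B2->A3 leap 10st
  R1 @ bar3.0: C3/G3 P5 -> A2/E3 P5 similar
  R4 @ bar4.2: B2/F3 TT untreated
  R2 @ bar5.0: B2/F3 TT -> C3/C4 P8 similar

No (6 violations)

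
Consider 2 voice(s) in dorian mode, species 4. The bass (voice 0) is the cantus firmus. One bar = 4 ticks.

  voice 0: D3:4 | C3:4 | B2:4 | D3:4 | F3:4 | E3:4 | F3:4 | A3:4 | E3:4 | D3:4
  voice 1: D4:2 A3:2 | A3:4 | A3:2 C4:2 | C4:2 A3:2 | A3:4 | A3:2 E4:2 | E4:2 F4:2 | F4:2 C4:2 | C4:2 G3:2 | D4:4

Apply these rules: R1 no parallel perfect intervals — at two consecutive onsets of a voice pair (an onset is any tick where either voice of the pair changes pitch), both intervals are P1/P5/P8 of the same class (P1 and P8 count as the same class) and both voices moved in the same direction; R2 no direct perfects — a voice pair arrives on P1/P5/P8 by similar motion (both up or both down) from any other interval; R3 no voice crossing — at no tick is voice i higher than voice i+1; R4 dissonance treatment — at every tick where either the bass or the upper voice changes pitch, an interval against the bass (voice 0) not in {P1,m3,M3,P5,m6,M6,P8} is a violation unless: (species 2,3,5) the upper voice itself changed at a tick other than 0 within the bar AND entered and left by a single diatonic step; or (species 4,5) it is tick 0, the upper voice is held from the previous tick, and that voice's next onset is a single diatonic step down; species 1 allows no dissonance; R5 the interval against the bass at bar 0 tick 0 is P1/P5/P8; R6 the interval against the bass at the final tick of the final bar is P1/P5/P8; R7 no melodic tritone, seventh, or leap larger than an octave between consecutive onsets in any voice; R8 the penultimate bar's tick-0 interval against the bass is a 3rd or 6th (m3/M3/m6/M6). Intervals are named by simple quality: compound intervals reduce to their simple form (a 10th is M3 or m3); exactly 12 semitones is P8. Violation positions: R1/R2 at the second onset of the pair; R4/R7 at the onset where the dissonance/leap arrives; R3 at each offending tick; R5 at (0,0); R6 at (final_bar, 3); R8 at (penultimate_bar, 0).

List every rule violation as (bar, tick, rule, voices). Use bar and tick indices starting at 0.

bar 0: v0=D3 v1=D4 downbeat P8
bar 1: v0=C3 v1=A3 downbeat M6
bar 2: v0=B2 v1=A3 downbeat m7
bar 3: v0=D3 v1=C4 downbeat m7
bar 4: v0=F3 v1=A3 downbeat M3
bar 5: v0=E3 v1=A3 downbeat P4
bar 6: v0=F3 v1=E4 downbeat M7
bar 7: v0=A3 v1=F4 downbeat m6
bar 8: v0=E3 v1=C4 downbeat m6
bar 9: v0=D3 v1=D4 downbeat P8
  -> R4 @ bar 2 tick 0 v(0, 1): B2/A3 m7 untreated
  -> R4 @ bar 2 tick 2 v(0, 1): B2/C4 m2 untreated
  -> R4 @ bar 3 tick 0 v(0, 1): D3/C4 m7 untreated
  -> R4 @ bar 5 tick 0 v(0, 1): E3/A3 P4 untreated
  -> R4 @ bar 6 tick 0 v(0, 1): F3/E4 M7 untreated

(2, 0, R4, (0, 1))
(2, 2, R4, (0, 1))
(3, 0, R4, (0, 1))
(5, 0, R4, (0, 1))
(6, 0, R4, (0, 1))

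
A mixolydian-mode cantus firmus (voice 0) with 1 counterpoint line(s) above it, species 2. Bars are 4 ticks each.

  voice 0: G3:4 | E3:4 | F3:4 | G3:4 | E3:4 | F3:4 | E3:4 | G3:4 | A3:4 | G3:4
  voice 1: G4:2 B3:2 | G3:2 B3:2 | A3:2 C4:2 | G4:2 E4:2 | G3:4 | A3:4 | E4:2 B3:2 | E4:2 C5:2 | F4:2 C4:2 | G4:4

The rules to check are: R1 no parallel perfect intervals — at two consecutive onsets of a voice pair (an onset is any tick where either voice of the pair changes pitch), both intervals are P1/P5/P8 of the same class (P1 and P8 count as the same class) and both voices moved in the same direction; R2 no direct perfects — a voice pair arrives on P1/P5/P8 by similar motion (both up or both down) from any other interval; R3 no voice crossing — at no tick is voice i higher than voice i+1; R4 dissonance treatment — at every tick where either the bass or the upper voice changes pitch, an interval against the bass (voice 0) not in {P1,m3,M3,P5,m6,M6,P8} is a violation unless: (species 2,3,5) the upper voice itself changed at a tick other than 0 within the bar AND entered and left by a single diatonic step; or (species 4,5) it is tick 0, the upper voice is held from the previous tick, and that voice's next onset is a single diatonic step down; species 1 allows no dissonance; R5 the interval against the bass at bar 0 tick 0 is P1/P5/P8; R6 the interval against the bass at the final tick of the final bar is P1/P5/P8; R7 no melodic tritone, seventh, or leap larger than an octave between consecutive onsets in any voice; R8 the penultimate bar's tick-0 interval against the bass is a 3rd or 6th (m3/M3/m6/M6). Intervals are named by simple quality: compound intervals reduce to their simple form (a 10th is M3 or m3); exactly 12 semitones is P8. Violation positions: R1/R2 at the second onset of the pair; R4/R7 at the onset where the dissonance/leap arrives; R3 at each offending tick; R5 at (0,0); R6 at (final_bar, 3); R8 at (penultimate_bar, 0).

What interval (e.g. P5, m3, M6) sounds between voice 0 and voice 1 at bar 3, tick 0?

voice 0=G3 voice 1=G4 -> P8

P8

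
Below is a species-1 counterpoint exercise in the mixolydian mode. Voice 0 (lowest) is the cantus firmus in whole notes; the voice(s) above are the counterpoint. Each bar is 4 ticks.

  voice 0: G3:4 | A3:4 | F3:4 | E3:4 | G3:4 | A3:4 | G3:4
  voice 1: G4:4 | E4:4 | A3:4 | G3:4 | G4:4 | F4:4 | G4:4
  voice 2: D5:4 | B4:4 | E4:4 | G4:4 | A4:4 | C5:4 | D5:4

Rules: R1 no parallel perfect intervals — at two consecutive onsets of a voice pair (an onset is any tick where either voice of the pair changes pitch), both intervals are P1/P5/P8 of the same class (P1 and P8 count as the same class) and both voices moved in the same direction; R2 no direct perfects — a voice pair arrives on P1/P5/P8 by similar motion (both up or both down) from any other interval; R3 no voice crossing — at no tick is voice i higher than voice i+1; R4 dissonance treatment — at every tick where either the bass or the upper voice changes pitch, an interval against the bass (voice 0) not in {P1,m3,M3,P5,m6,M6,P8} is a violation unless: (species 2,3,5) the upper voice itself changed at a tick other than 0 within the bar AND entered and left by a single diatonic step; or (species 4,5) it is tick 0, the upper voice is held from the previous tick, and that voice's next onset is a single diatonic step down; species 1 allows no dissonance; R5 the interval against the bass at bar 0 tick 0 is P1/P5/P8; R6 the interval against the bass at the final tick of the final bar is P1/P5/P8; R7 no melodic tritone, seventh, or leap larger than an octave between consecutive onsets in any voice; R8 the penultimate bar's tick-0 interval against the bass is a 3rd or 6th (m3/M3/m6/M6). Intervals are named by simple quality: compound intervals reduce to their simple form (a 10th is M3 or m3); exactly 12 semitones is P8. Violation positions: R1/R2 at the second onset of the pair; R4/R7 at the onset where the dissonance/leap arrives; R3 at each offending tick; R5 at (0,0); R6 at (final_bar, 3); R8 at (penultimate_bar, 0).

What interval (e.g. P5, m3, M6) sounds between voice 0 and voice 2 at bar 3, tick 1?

m3

voice 0=E3 voice 2=G4 -> m3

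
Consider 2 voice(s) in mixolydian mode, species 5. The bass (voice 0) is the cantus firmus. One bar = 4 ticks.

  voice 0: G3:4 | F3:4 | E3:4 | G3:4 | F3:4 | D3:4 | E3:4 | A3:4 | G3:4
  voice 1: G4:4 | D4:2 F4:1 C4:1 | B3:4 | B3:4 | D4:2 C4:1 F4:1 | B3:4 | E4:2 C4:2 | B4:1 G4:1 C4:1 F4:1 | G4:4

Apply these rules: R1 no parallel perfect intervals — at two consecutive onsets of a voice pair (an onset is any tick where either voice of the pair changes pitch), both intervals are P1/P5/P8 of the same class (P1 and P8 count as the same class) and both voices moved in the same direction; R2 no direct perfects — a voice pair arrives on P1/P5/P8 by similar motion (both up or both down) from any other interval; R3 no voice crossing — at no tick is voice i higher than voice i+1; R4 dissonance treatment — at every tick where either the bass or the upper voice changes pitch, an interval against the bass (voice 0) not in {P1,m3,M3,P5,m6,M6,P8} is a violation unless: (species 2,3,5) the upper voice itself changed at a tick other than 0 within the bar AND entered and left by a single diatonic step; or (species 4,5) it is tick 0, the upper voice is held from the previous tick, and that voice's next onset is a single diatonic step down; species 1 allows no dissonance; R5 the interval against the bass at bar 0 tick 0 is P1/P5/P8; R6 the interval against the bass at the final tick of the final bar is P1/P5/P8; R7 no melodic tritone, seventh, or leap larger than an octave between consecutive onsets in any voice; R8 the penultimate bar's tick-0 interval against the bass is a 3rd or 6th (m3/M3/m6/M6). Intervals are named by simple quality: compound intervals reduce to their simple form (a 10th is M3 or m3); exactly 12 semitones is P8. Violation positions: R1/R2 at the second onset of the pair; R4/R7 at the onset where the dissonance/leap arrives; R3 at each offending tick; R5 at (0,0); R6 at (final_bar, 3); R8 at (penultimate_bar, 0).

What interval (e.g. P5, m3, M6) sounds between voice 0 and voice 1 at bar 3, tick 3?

voice 0=G3 voice 1=B3 -> M3

M3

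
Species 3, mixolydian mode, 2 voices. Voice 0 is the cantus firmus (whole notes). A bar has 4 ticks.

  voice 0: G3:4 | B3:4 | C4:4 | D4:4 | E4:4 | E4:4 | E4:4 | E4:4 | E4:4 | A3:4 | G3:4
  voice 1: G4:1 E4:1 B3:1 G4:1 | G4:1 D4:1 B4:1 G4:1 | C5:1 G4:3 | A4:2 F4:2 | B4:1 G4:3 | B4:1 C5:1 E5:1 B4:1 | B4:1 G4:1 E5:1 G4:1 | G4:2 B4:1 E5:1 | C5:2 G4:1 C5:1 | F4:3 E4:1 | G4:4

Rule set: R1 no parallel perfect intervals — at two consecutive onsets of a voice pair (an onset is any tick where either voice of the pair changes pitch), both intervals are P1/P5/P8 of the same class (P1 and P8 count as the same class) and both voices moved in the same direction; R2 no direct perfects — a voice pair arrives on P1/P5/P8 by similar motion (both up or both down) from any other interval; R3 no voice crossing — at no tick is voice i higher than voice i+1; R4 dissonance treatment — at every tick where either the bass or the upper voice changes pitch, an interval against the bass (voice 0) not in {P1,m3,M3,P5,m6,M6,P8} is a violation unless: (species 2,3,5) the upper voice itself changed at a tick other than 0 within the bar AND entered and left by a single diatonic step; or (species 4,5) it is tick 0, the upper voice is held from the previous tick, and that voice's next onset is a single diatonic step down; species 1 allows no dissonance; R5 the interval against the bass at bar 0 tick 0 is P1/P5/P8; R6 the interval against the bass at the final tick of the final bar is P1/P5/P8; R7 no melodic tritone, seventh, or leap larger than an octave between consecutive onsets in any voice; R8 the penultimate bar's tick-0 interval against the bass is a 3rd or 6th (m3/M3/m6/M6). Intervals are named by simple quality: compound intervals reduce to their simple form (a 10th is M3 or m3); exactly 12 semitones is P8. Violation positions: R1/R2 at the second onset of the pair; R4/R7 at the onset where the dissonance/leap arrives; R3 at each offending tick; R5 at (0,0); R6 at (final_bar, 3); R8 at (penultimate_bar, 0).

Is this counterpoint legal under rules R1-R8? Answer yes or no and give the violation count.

bar 0: v0=G3 v1=G4 (P8)
bar 1: v0=B3 v1=G4 (m6)
bar 2: v0=C4 v1=C5 (P8)
bar 3: v0=D4 v1=A4 (P5)
bar 4: v0=E4 v1=B4 (P5)
bar 5: v0=E4 v1=B4 (P5)
bar 6: v0=E4 v1=B4 (P5)
bar 7: v0=E4 v1=G4 (m3)
bar 8: v0=E4 v1=C5 (m6)
bar 9: v0=A3 v1=F4 (m6)
bar 10: v0=G3 v1=G4 (P8)
  R2 @ bar2.0: B3/G4 m6 -> C4/C5 P8 similar
  R1 @ bar3.0: C4/G4 P5 -> D4/A4 P5 similar
  R2 @ bar4.0: D4/F4 m3 -> E4/B4 P5 similar
  R7 @ bar4.0: F4->B4 leap 6st

No (4 violations)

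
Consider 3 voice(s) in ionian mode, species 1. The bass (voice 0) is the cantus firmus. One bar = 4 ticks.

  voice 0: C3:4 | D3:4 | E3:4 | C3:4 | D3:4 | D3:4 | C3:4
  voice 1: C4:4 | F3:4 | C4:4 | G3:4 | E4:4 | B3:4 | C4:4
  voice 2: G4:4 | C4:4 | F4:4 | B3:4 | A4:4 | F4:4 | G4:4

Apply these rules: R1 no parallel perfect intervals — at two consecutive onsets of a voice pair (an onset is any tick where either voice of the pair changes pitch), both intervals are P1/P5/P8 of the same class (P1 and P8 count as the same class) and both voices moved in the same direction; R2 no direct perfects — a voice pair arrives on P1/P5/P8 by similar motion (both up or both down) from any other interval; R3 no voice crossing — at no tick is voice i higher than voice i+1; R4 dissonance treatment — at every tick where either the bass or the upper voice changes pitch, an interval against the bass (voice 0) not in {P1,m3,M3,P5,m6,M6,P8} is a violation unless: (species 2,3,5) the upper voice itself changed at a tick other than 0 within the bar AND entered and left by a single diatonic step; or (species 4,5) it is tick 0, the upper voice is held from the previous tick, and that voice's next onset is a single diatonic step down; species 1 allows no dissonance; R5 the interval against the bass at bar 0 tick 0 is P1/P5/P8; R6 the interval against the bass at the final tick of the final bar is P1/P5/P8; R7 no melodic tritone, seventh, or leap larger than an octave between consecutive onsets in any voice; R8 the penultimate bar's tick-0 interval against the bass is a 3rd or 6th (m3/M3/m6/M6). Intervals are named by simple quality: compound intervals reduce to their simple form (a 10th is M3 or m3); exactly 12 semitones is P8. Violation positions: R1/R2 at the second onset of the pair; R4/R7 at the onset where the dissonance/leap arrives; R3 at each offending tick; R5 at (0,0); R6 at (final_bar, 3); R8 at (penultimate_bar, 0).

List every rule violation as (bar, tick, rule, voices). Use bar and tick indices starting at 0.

bar 0: v0=C3 v1=C4 v2=G4 downbeat P5
bar 1: v0=D3 v1=F3 v2=C4 downbeat m7
bar 2: v0=E3 v1=C4 v2=F4 downbeat m2
bar 3: v0=C3 v1=G3 v2=B3 downbeat M7
bar 4: v0=D3 v1=E4 v2=A4 downbeat P5
bar 5: v0=D3 v1=B3 v2=F4 downbeat m3
bar 6: v0=C3 v1=C4 v2=G4 downbeat P5
  -> R1 @ bar 1 tick 0 v(1, 2): C4/G4 P5 -> F3/C4 P5 similar
  -> R4 @ bar 1 tick 0 v(0, 2): D3/C4 m7 untreated
  -> R4 @ bar 2 tick 0 v(0, 2): E3/F4 m2 untreated
  -> R2 @ bar 3 tick 0 v(0, 1): E3/C4 m6 -> C3/G3 P5 similar
  -> R4 @ bar 3 tick 0 v(0, 2): C3/B3 M7 untreated
  -> R7 @ bar 3 tick 0 v(2,): F4->B3 leap 6st
  -> R2 @ bar 4 tick 0 v(0, 2): C3/B3 M7 -> D3/A4 P5 similar
  -> R4 @ bar 4 tick 0 v(0, 1): D3/E4 M2 untreated
  -> R7 @ bar 4 tick 0 v(2,): B3->A4 leap 10st
  -> R2 @ bar 6 tick 0 v(1, 2): B3/F4 TT -> C4/G4 P5 similar

(1, 0, R1, (1, 2))
(1, 0, R4, (0, 2))
(2, 0, R4, (0, 2))
(3, 0, R2, (0, 1))
(3, 0, R4, (0, 2))
(3, 0, R7, (2,))
(4, 0, R2, (0, 2))
(4, 0, R4, (0, 1))
(4, 0, R7, (2,))
(6, 0, R2, (1, 2))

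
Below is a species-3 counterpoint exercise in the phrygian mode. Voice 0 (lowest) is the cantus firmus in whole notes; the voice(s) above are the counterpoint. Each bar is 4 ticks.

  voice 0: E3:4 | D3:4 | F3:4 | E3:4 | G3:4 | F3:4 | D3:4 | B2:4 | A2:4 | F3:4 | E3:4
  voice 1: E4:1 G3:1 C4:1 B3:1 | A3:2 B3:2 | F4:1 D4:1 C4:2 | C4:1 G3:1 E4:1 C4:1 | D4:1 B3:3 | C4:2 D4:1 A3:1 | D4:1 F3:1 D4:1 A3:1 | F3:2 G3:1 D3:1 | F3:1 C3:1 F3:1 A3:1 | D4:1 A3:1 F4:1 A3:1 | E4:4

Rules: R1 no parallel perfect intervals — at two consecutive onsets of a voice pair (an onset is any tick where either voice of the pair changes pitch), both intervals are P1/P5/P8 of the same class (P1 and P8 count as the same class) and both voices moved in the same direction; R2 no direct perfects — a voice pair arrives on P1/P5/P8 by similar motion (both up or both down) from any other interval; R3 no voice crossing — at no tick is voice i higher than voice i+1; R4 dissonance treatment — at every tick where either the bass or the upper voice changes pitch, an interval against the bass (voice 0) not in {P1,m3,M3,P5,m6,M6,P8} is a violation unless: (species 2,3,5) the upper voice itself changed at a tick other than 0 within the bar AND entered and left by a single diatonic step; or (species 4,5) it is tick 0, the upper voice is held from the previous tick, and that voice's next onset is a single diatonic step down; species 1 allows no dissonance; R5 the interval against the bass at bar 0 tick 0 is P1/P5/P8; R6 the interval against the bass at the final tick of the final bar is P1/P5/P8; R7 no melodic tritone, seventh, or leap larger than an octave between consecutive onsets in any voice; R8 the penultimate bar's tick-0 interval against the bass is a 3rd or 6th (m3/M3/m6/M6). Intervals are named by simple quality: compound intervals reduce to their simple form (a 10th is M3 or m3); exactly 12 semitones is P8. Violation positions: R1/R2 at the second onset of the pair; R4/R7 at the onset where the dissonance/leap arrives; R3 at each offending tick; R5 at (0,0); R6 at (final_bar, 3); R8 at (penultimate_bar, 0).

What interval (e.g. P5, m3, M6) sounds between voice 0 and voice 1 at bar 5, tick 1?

voice 0=F3 voice 1=C4 -> P5

P5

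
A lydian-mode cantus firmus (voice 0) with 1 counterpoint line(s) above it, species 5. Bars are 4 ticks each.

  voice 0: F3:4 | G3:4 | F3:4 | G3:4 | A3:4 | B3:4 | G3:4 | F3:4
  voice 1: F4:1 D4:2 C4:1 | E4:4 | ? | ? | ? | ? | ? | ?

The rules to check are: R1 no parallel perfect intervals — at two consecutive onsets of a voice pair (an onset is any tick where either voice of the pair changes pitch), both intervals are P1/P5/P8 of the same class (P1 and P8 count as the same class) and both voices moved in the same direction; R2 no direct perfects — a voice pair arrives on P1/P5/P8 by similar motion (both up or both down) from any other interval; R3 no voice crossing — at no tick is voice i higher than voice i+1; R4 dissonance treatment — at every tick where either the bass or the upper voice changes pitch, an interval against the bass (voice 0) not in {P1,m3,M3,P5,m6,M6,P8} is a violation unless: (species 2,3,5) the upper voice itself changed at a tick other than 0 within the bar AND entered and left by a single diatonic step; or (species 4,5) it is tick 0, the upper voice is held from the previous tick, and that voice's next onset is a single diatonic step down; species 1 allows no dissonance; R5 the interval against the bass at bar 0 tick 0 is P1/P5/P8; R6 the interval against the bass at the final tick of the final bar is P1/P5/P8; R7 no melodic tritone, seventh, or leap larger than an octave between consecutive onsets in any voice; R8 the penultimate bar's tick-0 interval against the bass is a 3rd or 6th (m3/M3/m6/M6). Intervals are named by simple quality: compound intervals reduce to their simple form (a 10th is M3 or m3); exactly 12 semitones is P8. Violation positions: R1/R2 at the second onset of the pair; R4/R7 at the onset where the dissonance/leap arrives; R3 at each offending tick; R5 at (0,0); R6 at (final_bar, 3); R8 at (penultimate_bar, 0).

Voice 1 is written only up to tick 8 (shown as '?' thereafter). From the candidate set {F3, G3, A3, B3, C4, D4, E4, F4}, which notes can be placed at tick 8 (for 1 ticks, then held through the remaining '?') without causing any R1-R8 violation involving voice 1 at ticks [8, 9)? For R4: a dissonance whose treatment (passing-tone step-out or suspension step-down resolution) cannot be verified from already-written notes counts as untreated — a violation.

F3: violates R2,R7
G3: violates R4
A3: legal
B3: violates R4
C4: violates R2
D4: legal
E4: violates R4
F4: legal

{A3, D4, F4}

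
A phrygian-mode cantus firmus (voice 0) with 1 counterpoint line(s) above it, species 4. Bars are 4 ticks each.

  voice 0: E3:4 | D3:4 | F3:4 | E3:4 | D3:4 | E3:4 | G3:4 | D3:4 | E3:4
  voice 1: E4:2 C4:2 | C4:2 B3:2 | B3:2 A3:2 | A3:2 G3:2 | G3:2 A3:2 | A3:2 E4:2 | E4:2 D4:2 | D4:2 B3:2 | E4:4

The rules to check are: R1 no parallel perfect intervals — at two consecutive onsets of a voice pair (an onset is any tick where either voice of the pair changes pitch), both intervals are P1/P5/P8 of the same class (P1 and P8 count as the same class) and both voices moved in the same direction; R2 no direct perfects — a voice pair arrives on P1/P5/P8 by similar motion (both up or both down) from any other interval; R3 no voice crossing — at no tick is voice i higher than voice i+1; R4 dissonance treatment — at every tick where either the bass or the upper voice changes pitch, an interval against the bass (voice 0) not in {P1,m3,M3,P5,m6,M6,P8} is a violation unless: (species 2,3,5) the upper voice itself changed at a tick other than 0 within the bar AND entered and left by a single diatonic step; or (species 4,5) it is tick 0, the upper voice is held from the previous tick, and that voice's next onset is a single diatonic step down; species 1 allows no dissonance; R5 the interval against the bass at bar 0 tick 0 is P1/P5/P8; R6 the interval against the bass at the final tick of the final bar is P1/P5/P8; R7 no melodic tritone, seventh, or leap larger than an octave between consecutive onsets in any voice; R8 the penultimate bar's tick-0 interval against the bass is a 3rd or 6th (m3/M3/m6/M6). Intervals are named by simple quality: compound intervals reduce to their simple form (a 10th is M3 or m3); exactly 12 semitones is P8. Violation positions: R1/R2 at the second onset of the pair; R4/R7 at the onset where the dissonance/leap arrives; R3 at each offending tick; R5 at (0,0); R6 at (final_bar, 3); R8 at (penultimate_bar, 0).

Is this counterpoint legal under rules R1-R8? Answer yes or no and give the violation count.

bar 0: v0=E3 v1=E4 (P8)
bar 1: v0=D3 v1=C4 (m7)
bar 2: v0=F3 v1=B3 (TT)
bar 3: v0=E3 v1=A3 (P4)
bar 4: v0=D3 v1=G3 (P4)
bar 5: v0=E3 v1=A3 (P4)
bar 6: v0=G3 v1=E4 (M6)
bar 7: v0=D3 v1=D4 (P8)
bar 8: v0=E3 v1=E4 (P8)
  R4 @ bar4.0: D3/G3 P4 untreated
  R4 @ bar5.0: E3/A3 P4 untreated
  R8 @ bar7.0: penult P8 not 3rd/6th
  R2 @ bar8.0: D3/B3 M6 -> E3/E4 P8 similar

No (4 violations)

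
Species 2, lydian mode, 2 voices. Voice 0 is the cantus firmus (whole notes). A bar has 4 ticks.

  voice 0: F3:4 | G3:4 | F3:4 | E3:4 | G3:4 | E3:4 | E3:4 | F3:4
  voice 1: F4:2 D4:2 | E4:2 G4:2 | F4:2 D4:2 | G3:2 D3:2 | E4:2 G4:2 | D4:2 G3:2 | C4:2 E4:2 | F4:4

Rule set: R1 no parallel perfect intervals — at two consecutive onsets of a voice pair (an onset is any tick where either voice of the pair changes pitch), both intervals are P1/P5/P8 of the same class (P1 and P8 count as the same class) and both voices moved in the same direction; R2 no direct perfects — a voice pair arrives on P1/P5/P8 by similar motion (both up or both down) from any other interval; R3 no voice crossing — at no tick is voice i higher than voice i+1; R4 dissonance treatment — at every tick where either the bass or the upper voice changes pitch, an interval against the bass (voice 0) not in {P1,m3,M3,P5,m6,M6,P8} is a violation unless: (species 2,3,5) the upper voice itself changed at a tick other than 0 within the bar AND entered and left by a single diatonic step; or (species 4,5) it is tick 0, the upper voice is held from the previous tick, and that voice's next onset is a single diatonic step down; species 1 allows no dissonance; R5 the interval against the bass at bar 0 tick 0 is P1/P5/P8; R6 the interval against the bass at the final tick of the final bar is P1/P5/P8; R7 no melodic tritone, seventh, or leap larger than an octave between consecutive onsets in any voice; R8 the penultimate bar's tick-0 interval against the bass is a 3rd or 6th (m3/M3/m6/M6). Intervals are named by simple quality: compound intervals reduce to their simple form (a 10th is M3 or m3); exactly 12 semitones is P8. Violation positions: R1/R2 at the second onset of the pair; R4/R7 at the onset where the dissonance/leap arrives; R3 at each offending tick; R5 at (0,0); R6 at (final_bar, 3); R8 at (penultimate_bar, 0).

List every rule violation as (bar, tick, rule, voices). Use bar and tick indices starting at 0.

bar 0: v0=F3 v1=F4 downbeat P8
bar 1: v0=G3 v1=E4 downbeat M6
bar 2: v0=F3 v1=F4 downbeat P8
bar 3: v0=E3 v1=G3 downbeat m3
bar 4: v0=G3 v1=E4 downbeat M6
bar 5: v0=E3 v1=D4 downbeat m7
bar 6: v0=E3 v1=C4 downbeat m6
bar 7: v0=F3 v1=F4 downbeat P8
  -> R1 @ bar 2 tick 0 v(0, 1): G3/G4 P8 -> F3/F4 P8 similar
  -> R3 @ bar 3 tick 2 v(0, 1): E3 above D3
  -> R4 @ bar 3 tick 2 v(0, 1): E3/D3 M2 untreated
  -> R3 @ bar 3 tick 3 v(0, 1): E3 above D3
  -> R7 @ bar 4 tick 0 v(1,): D3->E4 leap 14st
  -> R4 @ bar 5 tick 0 v(0, 1): E3/D4 m7 untreated
  -> R1 @ bar 7 tick 0 v(0, 1): E3/E4 P8 -> F3/F4 P8 similar

(2, 0, R1, (0, 1))
(3, 2, R3, (0, 1))
(3, 2, R4, (0, 1))
(3, 3, R3, (0, 1))
(4, 0, R7, (1,))
(5, 0, R4, (0, 1))
(7, 0, R1, (0, 1))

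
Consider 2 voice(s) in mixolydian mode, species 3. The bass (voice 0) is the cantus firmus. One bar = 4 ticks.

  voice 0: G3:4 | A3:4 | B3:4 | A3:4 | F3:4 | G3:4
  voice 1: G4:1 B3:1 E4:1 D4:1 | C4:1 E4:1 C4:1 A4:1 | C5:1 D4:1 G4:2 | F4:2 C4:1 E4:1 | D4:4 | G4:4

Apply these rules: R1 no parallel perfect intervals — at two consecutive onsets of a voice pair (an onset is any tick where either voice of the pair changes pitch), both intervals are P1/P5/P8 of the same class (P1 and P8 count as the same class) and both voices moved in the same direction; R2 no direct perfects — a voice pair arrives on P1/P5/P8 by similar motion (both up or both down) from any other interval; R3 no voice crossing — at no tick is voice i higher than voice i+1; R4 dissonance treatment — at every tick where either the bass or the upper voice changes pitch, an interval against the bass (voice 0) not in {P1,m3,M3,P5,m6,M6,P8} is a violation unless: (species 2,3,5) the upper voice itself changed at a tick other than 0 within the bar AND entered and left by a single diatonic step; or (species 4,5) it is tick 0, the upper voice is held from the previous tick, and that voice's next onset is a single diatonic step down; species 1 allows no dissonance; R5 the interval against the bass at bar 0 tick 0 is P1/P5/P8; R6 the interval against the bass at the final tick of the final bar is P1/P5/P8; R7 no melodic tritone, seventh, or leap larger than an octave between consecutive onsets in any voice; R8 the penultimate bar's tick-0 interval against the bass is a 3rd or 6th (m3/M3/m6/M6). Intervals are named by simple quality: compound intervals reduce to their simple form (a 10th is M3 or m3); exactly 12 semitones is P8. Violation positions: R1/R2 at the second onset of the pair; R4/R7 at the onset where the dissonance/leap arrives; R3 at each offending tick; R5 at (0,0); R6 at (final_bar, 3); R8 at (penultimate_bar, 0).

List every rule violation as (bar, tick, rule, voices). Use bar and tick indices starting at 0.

(2, 0, R4, (0, 1))
(2, 1, R7, (1,))
(5, 0, R2, (0, 1))

bar 0: v0=G3 v1=G4 downbeat P8
bar 1: v0=A3 v1=C4 downbeat m3
bar 2: v0=B3 v1=C5 downbeat m2
bar 3: v0=A3 v1=F4 downbeat m6
bar 4: v0=F3 v1=D4 downbeat M6
bar 5: v0=G3 v1=G4 downbeat P8
  -> R4 @ bar 2 tick 0 v(0, 1): B3/C5 m2 untreated
  -> R7 @ bar 2 tick 1 v(1,): C5->D4 leap 10st
  -> R2 @ bar 5 tick 0 v(0, 1): F3/D4 M6 -> G3/G4 P8 similar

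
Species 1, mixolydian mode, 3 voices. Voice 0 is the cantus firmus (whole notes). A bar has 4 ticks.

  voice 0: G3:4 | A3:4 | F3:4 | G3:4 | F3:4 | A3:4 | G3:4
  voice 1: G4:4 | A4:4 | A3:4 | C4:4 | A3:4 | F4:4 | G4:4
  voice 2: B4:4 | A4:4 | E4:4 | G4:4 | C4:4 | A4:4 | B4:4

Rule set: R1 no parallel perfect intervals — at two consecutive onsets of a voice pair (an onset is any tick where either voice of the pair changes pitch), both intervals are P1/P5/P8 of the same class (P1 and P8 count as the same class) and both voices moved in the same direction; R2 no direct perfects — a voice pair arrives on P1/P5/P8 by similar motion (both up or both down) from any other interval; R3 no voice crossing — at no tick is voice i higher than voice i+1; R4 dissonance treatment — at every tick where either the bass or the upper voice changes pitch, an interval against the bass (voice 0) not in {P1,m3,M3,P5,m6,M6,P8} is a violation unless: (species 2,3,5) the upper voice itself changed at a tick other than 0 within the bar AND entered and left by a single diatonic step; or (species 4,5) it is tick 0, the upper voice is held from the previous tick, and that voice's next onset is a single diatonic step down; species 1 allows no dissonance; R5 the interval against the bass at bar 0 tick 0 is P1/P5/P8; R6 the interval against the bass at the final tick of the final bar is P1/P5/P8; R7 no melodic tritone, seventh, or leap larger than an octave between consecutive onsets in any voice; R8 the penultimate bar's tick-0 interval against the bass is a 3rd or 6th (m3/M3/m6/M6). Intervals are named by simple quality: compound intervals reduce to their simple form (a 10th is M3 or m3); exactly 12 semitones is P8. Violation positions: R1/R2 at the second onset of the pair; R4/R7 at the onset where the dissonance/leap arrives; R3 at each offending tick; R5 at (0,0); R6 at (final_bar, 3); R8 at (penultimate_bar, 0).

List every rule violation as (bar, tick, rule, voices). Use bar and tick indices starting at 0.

(0, 0, R5, (0, 2))
(1, 0, R1, (0, 1))
(2, 0, R2, (1, 2))
(2, 0, R4, (0, 2))
(3, 0, R1, (1, 2))
(3, 0, R2, (0, 2))
(3, 0, R4, (0, 1))
(4, 0, R2, (0, 2))
(5, 0, R2, (0, 2))
(5, 0, R8, (0, 2))
(6, 3, R6, (0, 2))

bar 0: v0=G3 v1=G4 v2=B4 downbeat M3
bar 1: v0=A3 v1=A4 v2=A4 downbeat P8
bar 2: v0=F3 v1=A3 v2=E4 downbeat M7
bar 3: v0=G3 v1=C4 v2=G4 downbeat P8
bar 4: v0=F3 v1=A3 v2=C4 downbeat P5
bar 5: v0=A3 v1=F4 v2=A4 downbeat P8
bar 6: v0=G3 v1=G4 v2=B4 downbeat M3
  -> R5 @ bar 0 tick 0 v(0, 2): opens on M3
  -> R1 @ bar 1 tick 0 v(0, 1): G3/G4 P8 -> A3/A4 P8 similar
  -> R2 @ bar 2 tick 0 v(1, 2): A4/A4 P1 -> A3/E4 P5 similar
  -> R4 @ bar 2 tick 0 v(0, 2): F3/E4 M7 untreated
  -> R1 @ bar 3 tick 0 v(1, 2): A3/E4 P5 -> C4/G4 P5 similar
  -> R2 @ bar 3 tick 0 v(0, 2): F3/E4 M7 -> G3/G4 P8 similar
  -> R4 @ bar 3 tick 0 v(0, 1): G3/C4 P4 untreated
  -> R2 @ bar 4 tick 0 v(0, 2): G3/G4 P8 -> F3/C4 P5 similar
  -> R2 @ bar 5 tick 0 v(0, 2): F3/C4 P5 -> A3/A4 P8 similar
  -> R8 @ bar 5 tick 0 v(0, 2): penult P8 not 3rd/6th
  -> R6 @ bar 6 tick 3 v(0, 2): closes on M3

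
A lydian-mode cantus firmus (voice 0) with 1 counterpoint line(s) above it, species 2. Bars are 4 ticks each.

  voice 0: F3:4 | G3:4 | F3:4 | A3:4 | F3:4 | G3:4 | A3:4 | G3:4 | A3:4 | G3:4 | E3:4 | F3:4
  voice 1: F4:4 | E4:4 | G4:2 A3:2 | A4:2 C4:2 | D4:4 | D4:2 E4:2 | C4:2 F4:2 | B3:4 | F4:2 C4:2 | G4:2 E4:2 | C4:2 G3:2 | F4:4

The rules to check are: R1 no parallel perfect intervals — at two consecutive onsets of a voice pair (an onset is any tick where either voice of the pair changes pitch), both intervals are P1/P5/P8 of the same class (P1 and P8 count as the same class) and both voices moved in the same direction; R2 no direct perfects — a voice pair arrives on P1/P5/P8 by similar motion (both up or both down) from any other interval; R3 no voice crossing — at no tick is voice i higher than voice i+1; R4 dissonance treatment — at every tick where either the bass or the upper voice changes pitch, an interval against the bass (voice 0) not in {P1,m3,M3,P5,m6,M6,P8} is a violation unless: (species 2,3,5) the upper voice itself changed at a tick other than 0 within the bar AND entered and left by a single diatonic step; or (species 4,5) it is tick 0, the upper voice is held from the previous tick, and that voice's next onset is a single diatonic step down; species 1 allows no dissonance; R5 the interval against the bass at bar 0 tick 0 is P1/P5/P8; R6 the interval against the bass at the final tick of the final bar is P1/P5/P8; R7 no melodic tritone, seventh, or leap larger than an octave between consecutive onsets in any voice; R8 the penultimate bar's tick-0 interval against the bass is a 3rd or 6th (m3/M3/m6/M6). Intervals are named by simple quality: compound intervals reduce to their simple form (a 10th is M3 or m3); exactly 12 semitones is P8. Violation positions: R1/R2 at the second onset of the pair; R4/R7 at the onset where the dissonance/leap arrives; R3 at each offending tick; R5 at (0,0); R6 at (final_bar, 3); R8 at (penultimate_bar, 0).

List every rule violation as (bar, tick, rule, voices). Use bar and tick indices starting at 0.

(2, 0, R4, (0, 1))
(2, 2, R7, (1,))
(3, 0, R2, (0, 1))
(7, 0, R7, (1,))
(8, 0, R7, (1,))
(11, 0, R2, (0, 1))
(11, 0, R7, (1,))

bar 0: v0=F3 v1=F4 downbeat P8
bar 1: v0=G3 v1=E4 downbeat M6
bar 2: v0=F3 v1=G4 downbeat M2
bar 3: v0=A3 v1=A4 downbeat P8
bar 4: v0=F3 v1=D4 downbeat M6
bar 5: v0=G3 v1=D4 downbeat P5
bar 6: v0=A3 v1=C4 downbeat m3
bar 7: v0=G3 v1=B3 downbeat M3
bar 8: v0=A3 v1=F4 downbeat m6
bar 9: v0=G3 v1=G4 downbeat P8
bar 10: v0=E3 v1=C4 downbeat m6
bar 11: v0=F3 v1=F4 downbeat P8
  -> R4 @ bar 2 tick 0 v(0, 1): F3/G4 M2 untreated
  -> R7 @ bar 2 tick 2 v(1,): G4->A3 leap 10st
  -> R2 @ bar 3 tick 0 v(0, 1): F3/A3 M3 -> A3/A4 P8 similar
  -> R7 @ bar 7 tick 0 v(1,): F4->B3 leap 6st
  -> R7 @ bar 8 tick 0 v(1,): B3->F4 leap 6st
  -> R2 @ bar 11 tick 0 v(0, 1): E3/G3 m3 -> F3/F4 P8 similar
  -> R7 @ bar 11 tick 0 v(1,): G3->F4 leap 10st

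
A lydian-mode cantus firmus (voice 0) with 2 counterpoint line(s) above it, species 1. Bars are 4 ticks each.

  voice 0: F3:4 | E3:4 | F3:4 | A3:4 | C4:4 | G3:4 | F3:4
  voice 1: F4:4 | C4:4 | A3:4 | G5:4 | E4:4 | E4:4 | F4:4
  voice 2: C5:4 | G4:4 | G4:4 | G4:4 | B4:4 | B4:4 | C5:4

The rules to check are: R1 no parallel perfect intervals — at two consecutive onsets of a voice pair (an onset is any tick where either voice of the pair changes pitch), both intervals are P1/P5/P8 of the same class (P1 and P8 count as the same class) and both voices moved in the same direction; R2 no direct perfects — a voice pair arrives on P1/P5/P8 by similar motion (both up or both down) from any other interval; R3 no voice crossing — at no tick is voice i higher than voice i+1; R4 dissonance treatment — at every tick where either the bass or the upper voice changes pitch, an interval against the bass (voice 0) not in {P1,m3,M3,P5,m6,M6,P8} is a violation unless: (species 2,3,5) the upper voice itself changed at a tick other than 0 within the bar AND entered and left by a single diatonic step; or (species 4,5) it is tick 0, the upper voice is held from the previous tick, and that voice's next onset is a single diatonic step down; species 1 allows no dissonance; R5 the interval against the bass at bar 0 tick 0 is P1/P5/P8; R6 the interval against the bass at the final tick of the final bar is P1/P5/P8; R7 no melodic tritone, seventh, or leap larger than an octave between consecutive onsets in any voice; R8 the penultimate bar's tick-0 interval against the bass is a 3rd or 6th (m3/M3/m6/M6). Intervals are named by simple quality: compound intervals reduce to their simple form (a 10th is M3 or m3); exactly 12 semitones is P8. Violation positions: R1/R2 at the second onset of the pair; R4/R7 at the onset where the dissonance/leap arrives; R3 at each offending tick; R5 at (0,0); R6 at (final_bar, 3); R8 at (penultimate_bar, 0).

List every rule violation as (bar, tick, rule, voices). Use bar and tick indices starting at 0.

(1, 0, R1, (1, 2))
(2, 0, R4, (0, 2))
(3, 0, R3, (1, 2))
(3, 0, R4, (0, 1))
(3, 0, R4, (0, 2))
(3, 0, R7, (1,))
(3, 1, R3, (1, 2))
(3, 2, R3, (1, 2))
(3, 3, R3, (1, 2))
(4, 0, R4, (0, 2))
(4, 0, R7, (1,))
(6, 0, R1, (1, 2))

bar 0: v0=F3 v1=F4 v2=C5 downbeat P5
bar 1: v0=E3 v1=C4 v2=G4 downbeat m3
bar 2: v0=F3 v1=A3 v2=G4 downbeat M2
bar 3: v0=A3 v1=G5 v2=G4 downbeat m7
bar 4: v0=C4 v1=E4 v2=B4 downbeat M7
bar 5: v0=G3 v1=E4 v2=B4 downbeat M3
bar 6: v0=F3 v1=F4 v2=C5 downbeat P5
  -> R1 @ bar 1 tick 0 v(1, 2): F4/C5 P5 -> C4/G4 P5 similar
  -> R4 @ bar 2 tick 0 v(0, 2): F3/G4 M2 untreated
  -> R3 @ bar 3 tick 0 v(1, 2): G5 above G4
  -> R4 @ bar 3 tick 0 v(0, 1): A3/G5 m7 untreated
  -> R4 @ bar 3 tick 0 v(0, 2): A3/G4 m7 untreated
  -> R7 @ bar 3 tick 0 v(1,): A3->G5 leap 22st
  -> R3 @ bar 3 tick 1 v(1, 2): G5 above G4
  -> R3 @ bar 3 tick 2 v(1, 2): G5 above G4
  -> R3 @ bar 3 tick 3 v(1, 2): G5 above G4
  -> R4 @ bar 4 tick 0 v(0, 2): C4/B4 M7 untreated
  -> R7 @ bar 4 tick 0 v(1,): G5->E4 leap 15st
  -> R1 @ bar 6 tick 0 v(1, 2): E4/B4 P5 -> F4/C5 P5 similar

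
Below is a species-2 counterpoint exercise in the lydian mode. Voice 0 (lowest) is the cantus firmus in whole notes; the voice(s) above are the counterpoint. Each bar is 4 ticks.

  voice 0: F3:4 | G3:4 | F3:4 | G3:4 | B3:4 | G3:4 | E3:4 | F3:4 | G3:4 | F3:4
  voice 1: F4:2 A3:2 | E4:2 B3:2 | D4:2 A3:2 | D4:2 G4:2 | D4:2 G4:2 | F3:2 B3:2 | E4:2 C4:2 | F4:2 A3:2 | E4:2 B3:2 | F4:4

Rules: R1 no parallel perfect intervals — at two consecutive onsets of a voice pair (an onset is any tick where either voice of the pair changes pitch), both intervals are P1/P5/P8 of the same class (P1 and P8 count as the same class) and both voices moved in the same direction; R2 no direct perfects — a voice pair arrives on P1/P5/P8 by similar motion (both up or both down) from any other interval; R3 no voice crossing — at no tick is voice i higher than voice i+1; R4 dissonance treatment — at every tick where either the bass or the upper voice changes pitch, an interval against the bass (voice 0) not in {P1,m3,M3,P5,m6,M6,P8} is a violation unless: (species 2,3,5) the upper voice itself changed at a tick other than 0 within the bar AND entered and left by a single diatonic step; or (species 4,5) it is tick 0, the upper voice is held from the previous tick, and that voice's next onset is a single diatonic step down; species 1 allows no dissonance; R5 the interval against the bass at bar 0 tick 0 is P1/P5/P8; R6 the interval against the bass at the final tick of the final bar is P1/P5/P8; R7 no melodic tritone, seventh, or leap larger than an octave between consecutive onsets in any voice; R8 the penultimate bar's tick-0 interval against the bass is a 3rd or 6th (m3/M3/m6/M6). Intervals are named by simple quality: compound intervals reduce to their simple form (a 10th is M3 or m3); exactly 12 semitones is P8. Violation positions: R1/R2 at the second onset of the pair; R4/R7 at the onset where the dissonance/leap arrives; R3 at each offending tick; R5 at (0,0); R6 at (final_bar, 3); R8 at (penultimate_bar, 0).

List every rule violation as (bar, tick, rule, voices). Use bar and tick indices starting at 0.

bar 0: v0=F3 v1=F4 downbeat P8
bar 1: v0=G3 v1=E4 downbeat M6
bar 2: v0=F3 v1=D4 downbeat M6
bar 3: v0=G3 v1=D4 downbeat P5
bar 4: v0=B3 v1=D4 downbeat m3
bar 5: v0=G3 v1=F3 downbeat M2
bar 6: v0=E3 v1=E4 downbeat P8
bar 7: v0=F3 v1=F4 downbeat P8
bar 8: v0=G3 v1=E4 downbeat M6
bar 9: v0=F3 v1=F4 downbeat P8
  -> R2 @ bar 3 tick 0 v(0, 1): F3/A3 M3 -> G3/D4 P5 similar
  -> R3 @ bar 5 tick 0 v(0, 1): G3 above F3
  -> R4 @ bar 5 tick 0 v(0, 1): G3/F3 M2 untreated
  -> R7 @ bar 5 tick 0 v(1,): G4->F3 leap 14st
  -> R3 @ bar 5 tick 1 v(0, 1): G3 above F3
  -> R7 @ bar 5 tick 2 v(1,): F3->B3 leap 6st
  -> R2 @ bar 7 tick 0 v(0, 1): E3/C4 m6 -> F3/F4 P8 similar
  -> R7 @ bar 9 tick 0 v(1,): B3->F4 leap 6st

(3, 0, R2, (0, 1))
(5, 0, R3, (0, 1))
(5, 0, R4, (0, 1))
(5, 0, R7, (1,))
(5, 1, R3, (0, 1))
(5, 2, R7, (1,))
(7, 0, R2, (0, 1))
(9, 0, R7, (1,))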